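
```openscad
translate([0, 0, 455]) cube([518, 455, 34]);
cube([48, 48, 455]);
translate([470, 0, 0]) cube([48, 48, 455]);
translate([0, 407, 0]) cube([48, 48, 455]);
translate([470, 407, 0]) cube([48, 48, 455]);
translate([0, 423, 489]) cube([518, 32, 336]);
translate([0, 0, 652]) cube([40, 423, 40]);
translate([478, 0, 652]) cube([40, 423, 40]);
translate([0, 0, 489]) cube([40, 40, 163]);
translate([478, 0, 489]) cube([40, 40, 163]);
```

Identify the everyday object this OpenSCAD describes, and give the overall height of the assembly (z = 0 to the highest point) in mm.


A chair. The overall height is 825 mm.

A slab on four corner posts with a tall panel at the back — a chair. The seat slab sits at z = 455 with thickness 34, and the 336 mm backrest starts at the seat top, so the overall height is 455 + 34 + 336 = 825 mm.


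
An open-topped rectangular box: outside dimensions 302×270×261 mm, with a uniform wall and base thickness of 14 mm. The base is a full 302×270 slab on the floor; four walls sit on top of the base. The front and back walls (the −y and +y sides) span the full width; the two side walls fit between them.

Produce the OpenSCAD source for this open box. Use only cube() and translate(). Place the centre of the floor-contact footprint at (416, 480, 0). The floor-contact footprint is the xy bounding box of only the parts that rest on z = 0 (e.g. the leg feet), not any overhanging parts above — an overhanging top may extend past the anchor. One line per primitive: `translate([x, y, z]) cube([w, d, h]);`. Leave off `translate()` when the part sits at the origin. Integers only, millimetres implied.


translate([265, 345, 0]) cube([302, 270, 14]);
translate([265, 345, 14]) cube([302, 14, 247]);
translate([265, 601, 14]) cube([302, 14, 247]);
translate([265, 359, 14]) cube([14, 242, 247]);
translate([553, 359, 14]) cube([14, 242, 247]);


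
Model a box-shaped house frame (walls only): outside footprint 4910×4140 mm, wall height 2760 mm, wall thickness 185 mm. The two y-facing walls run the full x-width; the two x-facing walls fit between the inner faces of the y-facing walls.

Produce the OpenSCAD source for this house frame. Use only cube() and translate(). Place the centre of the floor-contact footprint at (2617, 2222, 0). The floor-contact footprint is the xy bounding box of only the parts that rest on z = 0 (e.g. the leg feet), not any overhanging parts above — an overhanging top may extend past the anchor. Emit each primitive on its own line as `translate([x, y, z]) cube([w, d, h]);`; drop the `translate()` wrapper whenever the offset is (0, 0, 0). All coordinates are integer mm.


translate([162, 152, 0]) cube([4910, 185, 2760]);
translate([162, 4107, 0]) cube([4910, 185, 2760]);
translate([162, 337, 0]) cube([185, 3770, 2760]);
translate([4887, 337, 0]) cube([185, 3770, 2760]);


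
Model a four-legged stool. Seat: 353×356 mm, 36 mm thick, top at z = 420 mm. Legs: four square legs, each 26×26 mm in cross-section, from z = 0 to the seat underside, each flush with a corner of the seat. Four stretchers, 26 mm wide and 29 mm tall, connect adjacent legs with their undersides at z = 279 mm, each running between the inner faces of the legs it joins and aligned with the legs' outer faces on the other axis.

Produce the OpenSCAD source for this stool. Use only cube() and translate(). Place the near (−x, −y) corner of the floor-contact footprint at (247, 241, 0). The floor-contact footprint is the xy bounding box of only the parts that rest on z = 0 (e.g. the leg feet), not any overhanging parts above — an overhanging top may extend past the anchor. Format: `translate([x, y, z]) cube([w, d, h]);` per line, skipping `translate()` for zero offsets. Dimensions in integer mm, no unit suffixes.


// leg_h = 420 - 36 = 384
// stretcher span = 353 - 2*26 = 301
translate([247, 241, 384]) cube([353, 356, 36]);
translate([247, 241, 0]) cube([26, 26, 384]);
translate([574, 241, 0]) cube([26, 26, 384]);
translate([247, 571, 0]) cube([26, 26, 384]);
translate([574, 571, 0]) cube([26, 26, 384]);
translate([273, 241, 279]) cube([301, 26, 29]);
translate([273, 571, 279]) cube([301, 26, 29]);
translate([247, 267, 279]) cube([26, 304, 29]);
translate([574, 267, 279]) cube([26, 304, 29]);


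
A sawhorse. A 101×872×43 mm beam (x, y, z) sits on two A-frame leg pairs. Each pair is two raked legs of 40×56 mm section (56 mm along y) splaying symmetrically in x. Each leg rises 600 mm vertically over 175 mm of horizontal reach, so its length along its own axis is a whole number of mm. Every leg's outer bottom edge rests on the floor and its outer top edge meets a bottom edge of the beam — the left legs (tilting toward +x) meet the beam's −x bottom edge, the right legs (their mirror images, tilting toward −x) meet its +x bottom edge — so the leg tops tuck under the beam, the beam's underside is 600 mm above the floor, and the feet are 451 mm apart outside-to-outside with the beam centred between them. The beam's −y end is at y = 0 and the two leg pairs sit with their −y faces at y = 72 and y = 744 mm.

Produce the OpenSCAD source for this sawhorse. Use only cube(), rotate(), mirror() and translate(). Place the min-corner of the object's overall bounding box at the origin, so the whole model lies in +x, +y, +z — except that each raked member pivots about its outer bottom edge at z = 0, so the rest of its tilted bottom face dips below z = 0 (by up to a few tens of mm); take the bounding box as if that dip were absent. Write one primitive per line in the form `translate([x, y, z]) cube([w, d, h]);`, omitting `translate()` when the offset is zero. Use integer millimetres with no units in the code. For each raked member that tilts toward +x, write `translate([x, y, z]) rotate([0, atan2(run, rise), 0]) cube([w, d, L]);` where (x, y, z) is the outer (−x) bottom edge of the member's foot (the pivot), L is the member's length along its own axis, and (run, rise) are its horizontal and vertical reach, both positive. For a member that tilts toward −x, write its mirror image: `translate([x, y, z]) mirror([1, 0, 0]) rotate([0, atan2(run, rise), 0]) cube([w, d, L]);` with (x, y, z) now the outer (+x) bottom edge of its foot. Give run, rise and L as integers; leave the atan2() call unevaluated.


translate([175, 0, 600]) cube([101, 872, 43]);
translate([0, 72, 0]) rotate([0, atan2(175, 600), 0]) cube([40, 56, 625]);
translate([451, 72, 0]) mirror([1, 0, 0]) rotate([0, atan2(175, 600), 0]) cube([40, 56, 625]);
translate([0, 744, 0]) rotate([0, atan2(175, 600), 0]) cube([40, 56, 625]);
translate([451, 744, 0]) mirror([1, 0, 0]) rotate([0, atan2(175, 600), 0]) cube([40, 56, 625]);


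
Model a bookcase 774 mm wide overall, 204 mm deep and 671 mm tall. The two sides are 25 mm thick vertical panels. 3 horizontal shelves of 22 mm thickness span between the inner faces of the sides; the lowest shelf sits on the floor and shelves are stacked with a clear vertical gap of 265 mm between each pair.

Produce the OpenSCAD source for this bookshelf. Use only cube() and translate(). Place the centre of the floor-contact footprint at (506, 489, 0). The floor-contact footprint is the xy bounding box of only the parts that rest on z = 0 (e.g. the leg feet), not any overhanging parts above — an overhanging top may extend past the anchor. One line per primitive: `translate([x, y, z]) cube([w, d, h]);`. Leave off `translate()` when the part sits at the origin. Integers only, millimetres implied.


translate([119, 387, 0]) cube([25, 204, 671]);
translate([868, 387, 0]) cube([25, 204, 671]);
translate([144, 387, 0]) cube([724, 204, 22]);
translate([144, 387, 287]) cube([724, 204, 22]);
translate([144, 387, 574]) cube([724, 204, 22]);


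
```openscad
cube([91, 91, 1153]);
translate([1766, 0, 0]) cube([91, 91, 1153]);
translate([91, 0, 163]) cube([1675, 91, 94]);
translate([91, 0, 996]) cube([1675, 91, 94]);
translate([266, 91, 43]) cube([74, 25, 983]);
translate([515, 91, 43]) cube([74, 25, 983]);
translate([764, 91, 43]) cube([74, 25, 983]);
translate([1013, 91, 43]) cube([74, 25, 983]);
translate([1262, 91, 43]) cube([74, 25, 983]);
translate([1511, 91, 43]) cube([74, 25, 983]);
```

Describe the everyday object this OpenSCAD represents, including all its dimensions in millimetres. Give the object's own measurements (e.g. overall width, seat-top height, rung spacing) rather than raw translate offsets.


A fence section. Two 91×91 mm posts, 1153 mm tall, stand on the floor with a clear span of 1675 mm between their inner faces. Two horizontal rails of 91×94 mm section span the gap between the posts with their undersides at z = 163 mm and z = 996 mm, flush with the posts' −y face. 6 pickets, each 74 mm wide, 25 mm thick and 983 mm tall, are fixed to the +y face of the rails with their bottoms at z = 43 mm, spaced across the span with a 175 mm gap after the −x post and between neighbouring pickets, with 181 mm left before the +x post.


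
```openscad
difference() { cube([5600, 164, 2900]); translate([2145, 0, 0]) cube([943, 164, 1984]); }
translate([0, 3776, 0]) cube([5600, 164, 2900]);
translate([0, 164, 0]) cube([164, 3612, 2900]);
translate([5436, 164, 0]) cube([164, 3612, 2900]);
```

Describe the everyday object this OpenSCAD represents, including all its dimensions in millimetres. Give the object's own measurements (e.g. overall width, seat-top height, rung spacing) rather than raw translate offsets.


A single room: four walls, each 2900 mm tall and 164 mm thick, enclosing an outside footprint 5600×3940 mm (x × y), no floor or roof. The front and back walls (−y and +y sides) run the full x-width; the side walls fit between their inner faces. A door opening 943 mm wide and 1984 mm tall is cut through the front wall from the floor up, its −x edge 2145 mm from the wall's −x end.


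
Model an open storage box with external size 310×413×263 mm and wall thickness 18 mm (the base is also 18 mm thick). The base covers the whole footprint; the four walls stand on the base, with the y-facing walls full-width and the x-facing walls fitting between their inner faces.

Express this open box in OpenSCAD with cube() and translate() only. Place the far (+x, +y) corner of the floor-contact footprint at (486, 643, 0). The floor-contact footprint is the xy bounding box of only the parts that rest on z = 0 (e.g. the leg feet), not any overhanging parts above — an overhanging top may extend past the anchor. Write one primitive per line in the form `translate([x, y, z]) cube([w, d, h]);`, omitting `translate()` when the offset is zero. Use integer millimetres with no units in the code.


translate([176, 230, 0]) cube([310, 413, 18]);
translate([176, 230, 18]) cube([310, 18, 245]);
translate([176, 625, 18]) cube([310, 18, 245]);
translate([176, 248, 18]) cube([18, 377, 245]);
translate([468, 248, 18]) cube([18, 377, 245]);


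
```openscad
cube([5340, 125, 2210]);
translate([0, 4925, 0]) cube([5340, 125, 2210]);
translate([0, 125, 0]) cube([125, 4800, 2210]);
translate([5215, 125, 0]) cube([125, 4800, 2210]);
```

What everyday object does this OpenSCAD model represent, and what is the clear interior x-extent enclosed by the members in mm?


A house (or room) frame. The interior width is 5090 mm.

Four 2210 mm walls enclosing a rectangle with no floor or roof — a room or house frame. Outside width is 5340 mm and wall thickness is 125 mm, so the interior width is 5340 − 2 × 125 = 5090 mm.


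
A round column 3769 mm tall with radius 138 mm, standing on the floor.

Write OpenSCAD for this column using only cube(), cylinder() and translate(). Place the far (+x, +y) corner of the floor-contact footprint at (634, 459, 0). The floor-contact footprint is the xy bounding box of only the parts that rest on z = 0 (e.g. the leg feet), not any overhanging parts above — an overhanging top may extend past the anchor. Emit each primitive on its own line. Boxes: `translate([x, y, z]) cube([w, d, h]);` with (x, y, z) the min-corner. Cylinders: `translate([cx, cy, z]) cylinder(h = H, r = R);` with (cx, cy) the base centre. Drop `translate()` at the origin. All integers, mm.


translate([496, 321, 0]) cylinder(h = 3769, r = 138);


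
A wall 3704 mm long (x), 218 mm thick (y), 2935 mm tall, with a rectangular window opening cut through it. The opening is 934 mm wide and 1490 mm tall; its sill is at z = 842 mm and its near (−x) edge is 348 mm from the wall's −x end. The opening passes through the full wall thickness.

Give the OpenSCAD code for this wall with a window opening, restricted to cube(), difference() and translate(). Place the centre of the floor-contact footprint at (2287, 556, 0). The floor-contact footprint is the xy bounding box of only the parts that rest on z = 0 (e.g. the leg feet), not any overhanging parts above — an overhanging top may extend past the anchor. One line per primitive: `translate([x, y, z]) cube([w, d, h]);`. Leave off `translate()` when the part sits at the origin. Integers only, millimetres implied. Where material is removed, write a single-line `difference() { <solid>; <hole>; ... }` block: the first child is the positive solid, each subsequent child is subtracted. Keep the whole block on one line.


difference() { translate([435, 447, 0]) cube([3704, 218, 2935]); translate([783, 447, 842]) cube([934, 218, 1490]); }


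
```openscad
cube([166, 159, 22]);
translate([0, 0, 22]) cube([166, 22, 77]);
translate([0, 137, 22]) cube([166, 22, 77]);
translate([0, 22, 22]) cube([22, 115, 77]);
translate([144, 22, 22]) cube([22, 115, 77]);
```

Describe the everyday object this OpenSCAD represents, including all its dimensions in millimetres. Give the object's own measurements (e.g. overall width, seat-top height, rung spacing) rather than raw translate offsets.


An open-topped rectangular box: outside dimensions 166×159×99 mm, with a uniform wall and base thickness of 22 mm. The base is a full 166×159 slab on the floor; four walls sit on top of the base. The front and back walls (the −y and +y sides) span the full width; the two side walls fit between them.


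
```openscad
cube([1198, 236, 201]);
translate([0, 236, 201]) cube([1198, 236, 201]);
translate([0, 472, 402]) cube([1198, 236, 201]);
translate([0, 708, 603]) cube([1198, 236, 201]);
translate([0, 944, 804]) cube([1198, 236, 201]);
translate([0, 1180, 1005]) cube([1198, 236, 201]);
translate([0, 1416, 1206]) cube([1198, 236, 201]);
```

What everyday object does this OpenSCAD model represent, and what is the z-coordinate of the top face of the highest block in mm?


A staircase. The total rise is 1407 mm.

7 identical blocks, each offset up and back from the previous — a staircase. Each step is 201 mm tall and there are 7 of them, so the total rise is 7 × 201 = 1407 mm.


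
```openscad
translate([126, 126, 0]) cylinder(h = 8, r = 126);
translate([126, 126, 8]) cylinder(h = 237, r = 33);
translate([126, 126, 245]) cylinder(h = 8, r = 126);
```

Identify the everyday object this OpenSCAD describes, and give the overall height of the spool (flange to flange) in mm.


A spool. The overall height is 253 mm.

Three coaxial cylinders, large–small–large — a spool. Two 8 mm flanges and a 237 mm core give 8 + 237 + 8 = 253 mm.


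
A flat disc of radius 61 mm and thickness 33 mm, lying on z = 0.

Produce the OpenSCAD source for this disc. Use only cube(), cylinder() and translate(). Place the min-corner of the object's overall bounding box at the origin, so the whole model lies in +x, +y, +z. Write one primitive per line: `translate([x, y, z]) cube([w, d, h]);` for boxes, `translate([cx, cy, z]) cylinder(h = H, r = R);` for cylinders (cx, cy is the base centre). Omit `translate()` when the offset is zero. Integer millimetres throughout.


translate([61, 61, 0]) cylinder(h = 33, r = 61);


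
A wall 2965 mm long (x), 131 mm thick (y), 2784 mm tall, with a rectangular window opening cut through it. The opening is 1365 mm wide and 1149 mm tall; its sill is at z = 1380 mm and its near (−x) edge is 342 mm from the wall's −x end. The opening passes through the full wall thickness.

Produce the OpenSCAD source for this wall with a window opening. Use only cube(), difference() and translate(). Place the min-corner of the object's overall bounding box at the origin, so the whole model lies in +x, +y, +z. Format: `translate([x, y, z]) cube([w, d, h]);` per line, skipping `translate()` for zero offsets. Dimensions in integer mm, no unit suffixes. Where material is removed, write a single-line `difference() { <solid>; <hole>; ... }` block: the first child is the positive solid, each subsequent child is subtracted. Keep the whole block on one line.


difference() { cube([2965, 131, 2784]); translate([342, 0, 1380]) cube([1365, 131, 1149]); }


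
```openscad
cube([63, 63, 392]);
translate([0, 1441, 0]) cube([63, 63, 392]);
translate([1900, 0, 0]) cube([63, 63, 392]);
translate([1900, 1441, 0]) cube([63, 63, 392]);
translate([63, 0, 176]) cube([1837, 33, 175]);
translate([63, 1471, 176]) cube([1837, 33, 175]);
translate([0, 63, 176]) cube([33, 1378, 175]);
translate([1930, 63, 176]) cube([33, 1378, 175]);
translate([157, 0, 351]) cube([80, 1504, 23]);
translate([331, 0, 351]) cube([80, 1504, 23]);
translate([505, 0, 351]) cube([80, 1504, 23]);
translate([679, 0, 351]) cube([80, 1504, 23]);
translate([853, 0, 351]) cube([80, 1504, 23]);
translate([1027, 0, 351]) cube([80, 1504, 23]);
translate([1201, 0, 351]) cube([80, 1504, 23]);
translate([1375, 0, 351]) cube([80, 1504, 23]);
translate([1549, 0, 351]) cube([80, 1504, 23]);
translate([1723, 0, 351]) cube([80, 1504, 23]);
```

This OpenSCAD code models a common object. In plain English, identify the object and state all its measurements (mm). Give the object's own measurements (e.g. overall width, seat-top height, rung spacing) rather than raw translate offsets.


A bed frame 1963 mm long (x) by 1504 mm wide (y). Four 63×63 mm corner posts, 392 mm tall, at the corners of the footprint. Four rails of 33 mm thickness and 175 mm height run between adjacent posts with their undersides at z = 176 mm, their outer faces flush with the outside of the frame (the two x-running rails run between the posts' inner faces; the two y-running rails run between the posts' inner faces). 10 slats, each 80 mm wide (x) and 23 mm thick, lie across the top of the two x-running rails, running the full 1504 mm width of the frame in y; along x they sit between the end posts with a 94 mm gap after the −x posts and between neighbouring slats, leaving 97 mm before the +x posts.


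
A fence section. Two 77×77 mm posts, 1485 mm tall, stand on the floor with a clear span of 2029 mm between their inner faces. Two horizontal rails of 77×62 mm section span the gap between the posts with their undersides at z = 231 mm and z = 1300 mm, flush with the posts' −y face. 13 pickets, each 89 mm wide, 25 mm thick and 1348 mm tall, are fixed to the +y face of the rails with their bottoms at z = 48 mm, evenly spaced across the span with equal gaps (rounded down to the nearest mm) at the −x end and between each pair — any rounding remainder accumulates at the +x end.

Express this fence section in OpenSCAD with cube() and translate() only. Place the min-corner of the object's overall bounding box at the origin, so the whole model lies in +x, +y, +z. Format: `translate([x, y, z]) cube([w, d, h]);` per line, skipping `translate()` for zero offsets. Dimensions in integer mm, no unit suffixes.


cube([77, 77, 1485]);
translate([2106, 0, 0]) cube([77, 77, 1485]);
translate([77, 0, 231]) cube([2029, 77, 62]);
translate([77, 0, 1300]) cube([2029, 77, 62]);
translate([139, 77, 48]) cube([89, 25, 1348]);
translate([290, 77, 48]) cube([89, 25, 1348]);
translate([441, 77, 48]) cube([89, 25, 1348]);
translate([592, 77, 48]) cube([89, 25, 1348]);
translate([743, 77, 48]) cube([89, 25, 1348]);
translate([894, 77, 48]) cube([89, 25, 1348]);
translate([1045, 77, 48]) cube([89, 25, 1348]);
translate([1196, 77, 48]) cube([89, 25, 1348]);
translate([1347, 77, 48]) cube([89, 25, 1348]);
translate([1498, 77, 48]) cube([89, 25, 1348]);
translate([1649, 77, 48]) cube([89, 25, 1348]);
translate([1800, 77, 48]) cube([89, 25, 1348]);
translate([1951, 77, 48]) cube([89, 25, 1348]);


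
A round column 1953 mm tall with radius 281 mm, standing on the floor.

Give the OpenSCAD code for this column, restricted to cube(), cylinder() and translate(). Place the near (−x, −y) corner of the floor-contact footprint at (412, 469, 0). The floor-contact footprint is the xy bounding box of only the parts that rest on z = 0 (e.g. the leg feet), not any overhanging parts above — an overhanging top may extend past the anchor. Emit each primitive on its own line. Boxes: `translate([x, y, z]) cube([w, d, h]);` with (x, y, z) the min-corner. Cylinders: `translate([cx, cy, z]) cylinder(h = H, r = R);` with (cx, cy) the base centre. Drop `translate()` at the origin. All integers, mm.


translate([693, 750, 0]) cylinder(h = 1953, r = 281);


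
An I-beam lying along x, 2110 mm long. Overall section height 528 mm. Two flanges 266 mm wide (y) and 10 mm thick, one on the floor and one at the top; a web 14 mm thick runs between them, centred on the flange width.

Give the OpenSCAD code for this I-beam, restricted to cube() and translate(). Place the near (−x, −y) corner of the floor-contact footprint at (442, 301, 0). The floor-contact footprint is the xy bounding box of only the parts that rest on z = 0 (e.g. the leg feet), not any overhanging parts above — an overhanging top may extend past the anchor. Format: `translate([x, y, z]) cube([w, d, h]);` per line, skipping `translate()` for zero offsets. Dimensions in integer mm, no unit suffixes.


translate([442, 301, 0]) cube([2110, 266, 10]);
translate([442, 427, 10]) cube([2110, 14, 508]);
translate([442, 301, 518]) cube([2110, 266, 10]);


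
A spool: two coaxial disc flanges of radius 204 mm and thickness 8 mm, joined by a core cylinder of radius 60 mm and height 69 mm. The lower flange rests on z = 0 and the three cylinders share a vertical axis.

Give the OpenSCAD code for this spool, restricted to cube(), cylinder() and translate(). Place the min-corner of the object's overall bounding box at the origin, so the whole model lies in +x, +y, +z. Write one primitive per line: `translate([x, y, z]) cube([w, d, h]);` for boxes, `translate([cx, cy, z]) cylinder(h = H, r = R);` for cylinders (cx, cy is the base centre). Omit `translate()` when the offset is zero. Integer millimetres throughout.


translate([204, 204, 0]) cylinder(h = 8, r = 204);
translate([204, 204, 8]) cylinder(h = 69, r = 60);
translate([204, 204, 77]) cylinder(h = 8, r = 204);


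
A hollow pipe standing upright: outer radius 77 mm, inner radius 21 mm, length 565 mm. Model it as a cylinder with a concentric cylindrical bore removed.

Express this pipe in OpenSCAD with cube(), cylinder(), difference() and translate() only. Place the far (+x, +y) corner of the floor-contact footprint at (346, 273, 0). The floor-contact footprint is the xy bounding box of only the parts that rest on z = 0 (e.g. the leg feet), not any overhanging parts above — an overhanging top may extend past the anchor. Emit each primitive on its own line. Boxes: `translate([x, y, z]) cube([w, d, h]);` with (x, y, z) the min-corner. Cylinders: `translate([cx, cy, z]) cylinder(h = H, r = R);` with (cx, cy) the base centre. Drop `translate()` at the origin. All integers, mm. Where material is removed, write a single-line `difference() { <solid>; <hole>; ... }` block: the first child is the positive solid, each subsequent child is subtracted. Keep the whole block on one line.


difference() { translate([269, 196, 0]) cylinder(h = 565, r = 77); translate([269, 196, 0]) cylinder(h = 565, r = 21); }


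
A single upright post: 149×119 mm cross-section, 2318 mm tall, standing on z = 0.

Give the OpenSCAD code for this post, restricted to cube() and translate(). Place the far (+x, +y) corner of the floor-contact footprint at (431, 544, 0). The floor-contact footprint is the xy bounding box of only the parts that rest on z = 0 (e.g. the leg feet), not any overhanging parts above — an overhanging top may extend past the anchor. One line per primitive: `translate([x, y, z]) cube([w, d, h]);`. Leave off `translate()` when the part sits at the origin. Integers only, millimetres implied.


translate([282, 425, 0]) cube([149, 119, 2318]);


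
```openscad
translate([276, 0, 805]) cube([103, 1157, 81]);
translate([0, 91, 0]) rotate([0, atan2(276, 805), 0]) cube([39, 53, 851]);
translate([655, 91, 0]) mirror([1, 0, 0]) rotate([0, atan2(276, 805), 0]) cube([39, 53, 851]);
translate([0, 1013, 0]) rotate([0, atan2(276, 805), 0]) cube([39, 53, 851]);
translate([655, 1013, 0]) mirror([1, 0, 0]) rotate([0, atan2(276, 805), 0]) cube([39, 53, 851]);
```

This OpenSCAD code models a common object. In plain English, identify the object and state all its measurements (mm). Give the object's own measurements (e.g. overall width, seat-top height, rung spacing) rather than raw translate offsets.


A sawhorse. A 103×1157×81 mm beam (x, y, z) sits on two A-frame leg pairs. Each pair is two raked legs of 39×53 mm section (53 mm along y) splaying symmetrically in x. Each leg rises 805 mm vertically over 276 mm of horizontal reach and is 851 mm long along its own axis. Every leg's outer bottom edge rests on the floor and its outer top edge meets a bottom edge of the beam — the left legs (tilting toward +x) meet the beam's −x bottom edge, the right legs (their mirror images, tilting toward −x) meet its +x bottom edge — so the leg tops tuck under the beam, the beam's underside is 805 mm above the floor, and the feet are 655 mm apart outside-to-outside with the beam centred between them. The two leg pairs are set in 91 mm from either end of the beam.


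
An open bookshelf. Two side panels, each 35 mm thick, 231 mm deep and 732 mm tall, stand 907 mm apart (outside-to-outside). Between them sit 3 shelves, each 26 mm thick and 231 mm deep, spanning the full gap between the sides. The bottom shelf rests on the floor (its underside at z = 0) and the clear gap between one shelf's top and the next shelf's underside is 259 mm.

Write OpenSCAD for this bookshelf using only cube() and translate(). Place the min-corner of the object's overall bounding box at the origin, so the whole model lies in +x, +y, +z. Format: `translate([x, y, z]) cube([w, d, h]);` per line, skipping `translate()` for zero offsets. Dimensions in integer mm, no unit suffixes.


cube([35, 231, 732]);
translate([872, 0, 0]) cube([35, 231, 732]);
translate([35, 0, 0]) cube([837, 231, 26]);
translate([35, 0, 285]) cube([837, 231, 26]);
translate([35, 0, 570]) cube([837, 231, 26]);


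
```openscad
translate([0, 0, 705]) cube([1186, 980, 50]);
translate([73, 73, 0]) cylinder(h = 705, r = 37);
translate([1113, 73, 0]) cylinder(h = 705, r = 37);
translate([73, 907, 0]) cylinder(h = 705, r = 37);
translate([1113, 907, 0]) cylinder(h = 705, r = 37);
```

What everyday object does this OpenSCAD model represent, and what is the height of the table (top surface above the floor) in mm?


A table. The table height is 755 mm.

A 1186×980×50 slab sits at z = 705 on four Ø74 mm round legs — a table. The top surface is at 705 + 50 = 755 mm.


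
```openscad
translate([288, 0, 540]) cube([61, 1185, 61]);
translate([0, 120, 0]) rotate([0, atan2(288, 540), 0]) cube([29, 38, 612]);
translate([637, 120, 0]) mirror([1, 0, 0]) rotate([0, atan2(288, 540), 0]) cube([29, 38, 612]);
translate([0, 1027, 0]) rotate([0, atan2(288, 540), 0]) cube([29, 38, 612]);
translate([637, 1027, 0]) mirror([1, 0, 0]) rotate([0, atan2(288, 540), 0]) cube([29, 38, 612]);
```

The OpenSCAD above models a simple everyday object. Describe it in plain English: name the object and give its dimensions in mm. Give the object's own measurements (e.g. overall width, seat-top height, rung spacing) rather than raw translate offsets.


A sawhorse. A 61×1185×61 mm beam (x, y, z) sits on two A-frame leg pairs. Each pair is two raked legs of 29×38 mm section (38 mm along y) splaying symmetrically in x. Each leg rises 540 mm vertically over 288 mm of horizontal reach and is 612 mm long along its own axis. Every leg's outer bottom edge rests on the floor and its outer top edge meets a bottom edge of the beam — the left legs (tilting toward +x) meet the beam's −x bottom edge, the right legs (their mirror images, tilting toward −x) meet its +x bottom edge — so the leg tops tuck under the beam, the beam's underside is 540 mm above the floor, and the feet are 637 mm apart outside-to-outside with the beam centred between them. The two leg pairs are set in 120 mm from either end of the beam.


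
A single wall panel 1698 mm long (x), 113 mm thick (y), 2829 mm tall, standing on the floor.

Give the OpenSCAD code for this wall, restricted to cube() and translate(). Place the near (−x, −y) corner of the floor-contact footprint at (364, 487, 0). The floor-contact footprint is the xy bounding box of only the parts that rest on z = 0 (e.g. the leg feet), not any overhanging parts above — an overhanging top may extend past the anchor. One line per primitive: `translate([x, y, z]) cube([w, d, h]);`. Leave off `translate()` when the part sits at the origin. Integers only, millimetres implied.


translate([364, 487, 0]) cube([1698, 113, 2829]);


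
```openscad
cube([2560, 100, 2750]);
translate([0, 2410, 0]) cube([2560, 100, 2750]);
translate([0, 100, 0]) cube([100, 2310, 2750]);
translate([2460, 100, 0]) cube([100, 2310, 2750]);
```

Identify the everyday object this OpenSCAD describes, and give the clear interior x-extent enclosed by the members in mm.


A house (or room) frame. The interior width is 2360 mm.

Four 2750 mm walls enclosing a rectangle with no floor or roof — a room or house frame. Outside width is 2560 mm and wall thickness is 100 mm, so the interior width is 2560 − 2 × 100 = 2360 mm.


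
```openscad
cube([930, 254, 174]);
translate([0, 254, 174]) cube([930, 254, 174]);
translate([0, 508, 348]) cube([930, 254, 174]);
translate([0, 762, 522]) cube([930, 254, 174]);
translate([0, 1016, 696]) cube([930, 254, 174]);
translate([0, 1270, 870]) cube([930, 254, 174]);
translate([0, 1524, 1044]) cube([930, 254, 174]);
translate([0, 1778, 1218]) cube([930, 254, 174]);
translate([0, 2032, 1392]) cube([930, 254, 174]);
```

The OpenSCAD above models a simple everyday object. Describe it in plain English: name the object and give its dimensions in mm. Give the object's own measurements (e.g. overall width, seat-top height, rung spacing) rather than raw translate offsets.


A straight staircase of 9 solid steps. Each step is 930 mm wide (x), 254 mm deep (y, the going) and 174 mm tall (the rise). The first step rests on the floor; each subsequent step sits one going further in +y and one rise higher in +z, directly behind and above the previous step with no overlap.


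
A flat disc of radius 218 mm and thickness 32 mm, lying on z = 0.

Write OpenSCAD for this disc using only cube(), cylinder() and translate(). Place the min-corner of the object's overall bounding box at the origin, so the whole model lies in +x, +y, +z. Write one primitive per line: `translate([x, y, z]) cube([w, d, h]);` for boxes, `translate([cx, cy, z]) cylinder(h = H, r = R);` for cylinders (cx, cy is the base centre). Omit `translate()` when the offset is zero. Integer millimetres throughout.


translate([218, 218, 0]) cylinder(h = 32, r = 218);


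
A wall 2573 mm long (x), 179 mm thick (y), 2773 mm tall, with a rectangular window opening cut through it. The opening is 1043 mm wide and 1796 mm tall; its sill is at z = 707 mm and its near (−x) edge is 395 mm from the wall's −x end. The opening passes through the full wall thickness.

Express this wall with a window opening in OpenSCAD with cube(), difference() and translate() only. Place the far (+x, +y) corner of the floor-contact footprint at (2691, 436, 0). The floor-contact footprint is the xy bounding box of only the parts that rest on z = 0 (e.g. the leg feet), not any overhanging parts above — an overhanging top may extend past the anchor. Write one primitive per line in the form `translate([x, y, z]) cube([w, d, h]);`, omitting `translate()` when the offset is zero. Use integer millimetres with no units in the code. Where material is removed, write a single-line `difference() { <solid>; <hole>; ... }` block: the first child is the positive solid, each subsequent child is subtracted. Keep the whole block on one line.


difference() { translate([118, 257, 0]) cube([2573, 179, 2773]); translate([513, 257, 707]) cube([1043, 179, 1796]); }


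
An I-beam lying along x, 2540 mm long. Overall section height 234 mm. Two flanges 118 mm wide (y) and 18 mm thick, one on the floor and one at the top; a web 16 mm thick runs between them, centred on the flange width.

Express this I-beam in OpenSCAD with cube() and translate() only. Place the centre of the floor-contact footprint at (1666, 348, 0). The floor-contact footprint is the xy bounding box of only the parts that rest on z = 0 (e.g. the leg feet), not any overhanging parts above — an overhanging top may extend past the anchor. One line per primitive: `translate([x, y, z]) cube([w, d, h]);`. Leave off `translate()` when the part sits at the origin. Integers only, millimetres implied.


translate([396, 289, 0]) cube([2540, 118, 18]);
translate([396, 340, 18]) cube([2540, 16, 198]);
translate([396, 289, 216]) cube([2540, 118, 18]);


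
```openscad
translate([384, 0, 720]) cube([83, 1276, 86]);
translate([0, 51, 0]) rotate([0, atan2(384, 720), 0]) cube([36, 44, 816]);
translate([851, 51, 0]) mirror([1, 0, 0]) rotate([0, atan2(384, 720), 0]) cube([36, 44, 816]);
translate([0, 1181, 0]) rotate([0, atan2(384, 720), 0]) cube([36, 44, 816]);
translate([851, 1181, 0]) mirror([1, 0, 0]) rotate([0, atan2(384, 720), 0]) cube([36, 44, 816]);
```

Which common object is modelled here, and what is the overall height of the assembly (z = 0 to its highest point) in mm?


A sawhorse. The overall height is 806 mm.

A beam across two mirrored pairs of raked legs — a sawhorse. The beam's underside is at z = 720 (matching the legs' vertical rise in atan2(384, 720)) and the beam is 86 mm tall, so its top is at 720 + 86 = 806 mm. The raked legs top out at the beam's underside, so that is the highest point.


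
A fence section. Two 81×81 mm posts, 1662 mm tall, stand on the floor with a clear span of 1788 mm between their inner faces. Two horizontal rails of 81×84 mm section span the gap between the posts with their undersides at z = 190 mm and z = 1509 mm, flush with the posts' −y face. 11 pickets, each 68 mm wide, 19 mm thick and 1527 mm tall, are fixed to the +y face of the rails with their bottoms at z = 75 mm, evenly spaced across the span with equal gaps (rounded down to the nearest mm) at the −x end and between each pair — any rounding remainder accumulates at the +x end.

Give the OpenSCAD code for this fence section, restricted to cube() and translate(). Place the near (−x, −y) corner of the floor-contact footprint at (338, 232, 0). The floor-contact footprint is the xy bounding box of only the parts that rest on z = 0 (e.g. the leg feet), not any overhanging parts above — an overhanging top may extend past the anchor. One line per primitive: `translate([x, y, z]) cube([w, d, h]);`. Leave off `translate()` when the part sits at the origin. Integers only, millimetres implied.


translate([338, 232, 0]) cube([81, 81, 1662]);
translate([2207, 232, 0]) cube([81, 81, 1662]);
translate([419, 232, 190]) cube([1788, 81, 84]);
translate([419, 232, 1509]) cube([1788, 81, 84]);
translate([505, 313, 75]) cube([68, 19, 1527]);
translate([659, 313, 75]) cube([68, 19, 1527]);
translate([813, 313, 75]) cube([68, 19, 1527]);
translate([967, 313, 75]) cube([68, 19, 1527]);
translate([1121, 313, 75]) cube([68, 19, 1527]);
translate([1275, 313, 75]) cube([68, 19, 1527]);
translate([1429, 313, 75]) cube([68, 19, 1527]);
translate([1583, 313, 75]) cube([68, 19, 1527]);
translate([1737, 313, 75]) cube([68, 19, 1527]);
translate([1891, 313, 75]) cube([68, 19, 1527]);
translate([2045, 313, 75]) cube([68, 19, 1527]);


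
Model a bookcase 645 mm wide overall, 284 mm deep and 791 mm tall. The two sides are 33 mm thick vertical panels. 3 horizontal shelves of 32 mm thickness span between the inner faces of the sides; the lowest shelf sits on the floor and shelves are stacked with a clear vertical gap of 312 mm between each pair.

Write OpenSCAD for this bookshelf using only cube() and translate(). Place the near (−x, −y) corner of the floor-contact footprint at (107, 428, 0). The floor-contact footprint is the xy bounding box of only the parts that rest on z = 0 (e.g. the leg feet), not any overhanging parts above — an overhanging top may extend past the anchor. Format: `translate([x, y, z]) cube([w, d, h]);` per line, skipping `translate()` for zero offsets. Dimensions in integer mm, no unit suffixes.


translate([107, 428, 0]) cube([33, 284, 791]);
translate([719, 428, 0]) cube([33, 284, 791]);
translate([140, 428, 0]) cube([579, 284, 32]);
translate([140, 428, 344]) cube([579, 284, 32]);
translate([140, 428, 688]) cube([579, 284, 32]);


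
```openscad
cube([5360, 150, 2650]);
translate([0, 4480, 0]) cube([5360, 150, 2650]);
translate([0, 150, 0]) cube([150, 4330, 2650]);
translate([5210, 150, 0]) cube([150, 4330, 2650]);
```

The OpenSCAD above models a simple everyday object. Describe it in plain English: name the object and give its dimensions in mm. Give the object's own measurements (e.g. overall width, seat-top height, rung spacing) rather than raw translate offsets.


The wall frame of a small rectangular building: four walls, each 2650 mm tall and 150 mm thick, enclosing a footprint 5360 mm (x) by 4630 mm (y) outside-to-outside, with no floor or roof. The front and back walls (the −y and +y sides) span the full width; the two side walls fit between them.


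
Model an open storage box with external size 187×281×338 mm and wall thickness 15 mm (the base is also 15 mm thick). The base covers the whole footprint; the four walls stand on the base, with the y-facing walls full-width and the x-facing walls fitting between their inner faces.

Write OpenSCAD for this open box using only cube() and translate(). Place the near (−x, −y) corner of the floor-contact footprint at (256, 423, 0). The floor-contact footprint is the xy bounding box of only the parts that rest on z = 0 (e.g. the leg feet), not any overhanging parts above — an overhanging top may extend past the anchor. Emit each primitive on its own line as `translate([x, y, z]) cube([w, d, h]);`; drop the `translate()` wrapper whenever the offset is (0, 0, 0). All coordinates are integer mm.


translate([256, 423, 0]) cube([187, 281, 15]);
translate([256, 423, 15]) cube([187, 15, 323]);
translate([256, 689, 15]) cube([187, 15, 323]);
translate([256, 438, 15]) cube([15, 251, 323]);
translate([428, 438, 15]) cube([15, 251, 323]);


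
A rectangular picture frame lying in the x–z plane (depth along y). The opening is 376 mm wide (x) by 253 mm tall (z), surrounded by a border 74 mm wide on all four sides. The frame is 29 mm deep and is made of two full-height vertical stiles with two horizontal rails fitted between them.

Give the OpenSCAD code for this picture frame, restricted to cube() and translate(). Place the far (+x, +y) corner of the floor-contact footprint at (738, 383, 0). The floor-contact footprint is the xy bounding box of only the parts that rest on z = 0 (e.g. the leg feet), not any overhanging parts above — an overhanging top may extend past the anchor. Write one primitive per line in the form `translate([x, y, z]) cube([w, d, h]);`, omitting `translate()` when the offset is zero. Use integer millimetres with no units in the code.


translate([214, 354, 0]) cube([74, 29, 401]);
translate([664, 354, 0]) cube([74, 29, 401]);
translate([288, 354, 0]) cube([376, 29, 74]);
translate([288, 354, 327]) cube([376, 29, 74]);


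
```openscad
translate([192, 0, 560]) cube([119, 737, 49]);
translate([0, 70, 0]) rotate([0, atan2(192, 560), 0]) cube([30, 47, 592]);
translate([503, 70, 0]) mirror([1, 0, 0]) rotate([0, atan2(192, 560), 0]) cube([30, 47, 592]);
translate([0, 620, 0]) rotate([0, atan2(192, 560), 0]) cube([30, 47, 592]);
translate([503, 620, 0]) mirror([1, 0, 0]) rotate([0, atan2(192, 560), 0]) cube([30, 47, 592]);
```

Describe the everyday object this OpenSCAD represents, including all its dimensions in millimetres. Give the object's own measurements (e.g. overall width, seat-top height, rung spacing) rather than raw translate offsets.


A sawhorse. A 119×737×49 mm beam (x, y, z) sits on two A-frame leg pairs. Each pair is two raked legs of 30×47 mm section (47 mm along y) splaying symmetrically in x. Each leg rises 560 mm vertically over 192 mm of horizontal reach and is 592 mm long along its own axis. Every leg's outer bottom edge rests on the floor and its outer top edge meets a bottom edge of the beam — the left legs (tilting toward +x) meet the beam's −x bottom edge, the right legs (their mirror images, tilting toward −x) meet its +x bottom edge — so the leg tops tuck under the beam, the beam's underside is 560 mm above the floor, and the feet are 503 mm apart outside-to-outside with the beam centred between them. The two leg pairs are set in 70 mm from either end of the beam.
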